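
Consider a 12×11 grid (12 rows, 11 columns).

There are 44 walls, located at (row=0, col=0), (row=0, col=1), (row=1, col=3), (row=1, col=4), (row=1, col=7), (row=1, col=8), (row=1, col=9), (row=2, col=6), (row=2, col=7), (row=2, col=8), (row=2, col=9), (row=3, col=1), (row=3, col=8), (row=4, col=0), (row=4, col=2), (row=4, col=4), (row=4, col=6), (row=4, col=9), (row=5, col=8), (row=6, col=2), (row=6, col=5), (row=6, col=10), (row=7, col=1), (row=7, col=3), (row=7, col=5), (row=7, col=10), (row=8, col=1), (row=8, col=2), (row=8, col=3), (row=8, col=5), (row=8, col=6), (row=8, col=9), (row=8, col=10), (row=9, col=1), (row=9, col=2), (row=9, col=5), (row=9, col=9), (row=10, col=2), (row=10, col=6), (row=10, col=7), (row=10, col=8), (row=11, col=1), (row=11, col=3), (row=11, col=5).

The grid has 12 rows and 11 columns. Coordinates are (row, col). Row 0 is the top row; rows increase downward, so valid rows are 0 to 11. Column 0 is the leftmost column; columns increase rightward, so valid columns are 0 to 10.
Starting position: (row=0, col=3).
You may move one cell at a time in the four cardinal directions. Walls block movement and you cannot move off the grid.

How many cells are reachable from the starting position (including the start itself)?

BFS flood-fill from (row=0, col=3):
  Distance 0: (row=0, col=3)
  Distance 1: (row=0, col=2), (row=0, col=4)
  Distance 2: (row=0, col=5), (row=1, col=2)
  Distance 3: (row=0, col=6), (row=1, col=1), (row=1, col=5), (row=2, col=2)
  Distance 4: (row=0, col=7), (row=1, col=0), (row=1, col=6), (row=2, col=1), (row=2, col=3), (row=2, col=5), (row=3, col=2)
  Distance 5: (row=0, col=8), (row=2, col=0), (row=2, col=4), (row=3, col=3), (row=3, col=5)
  Distance 6: (row=0, col=9), (row=3, col=0), (row=3, col=4), (row=3, col=6), (row=4, col=3), (row=4, col=5)
  Distance 7: (row=0, col=10), (row=3, col=7), (row=5, col=3), (row=5, col=5)
  Distance 8: (row=1, col=10), (row=4, col=7), (row=5, col=2), (row=5, col=4), (row=5, col=6), (row=6, col=3)
  Distance 9: (row=2, col=10), (row=4, col=8), (row=5, col=1), (row=5, col=7), (row=6, col=4), (row=6, col=6)
  Distance 10: (row=3, col=10), (row=4, col=1), (row=5, col=0), (row=6, col=1), (row=6, col=7), (row=7, col=4), (row=7, col=6)
  Distance 11: (row=3, col=9), (row=4, col=10), (row=6, col=0), (row=6, col=8), (row=7, col=7), (row=8, col=4)
  Distance 12: (row=5, col=10), (row=6, col=9), (row=7, col=0), (row=7, col=8), (row=8, col=7), (row=9, col=4)
  Distance 13: (row=5, col=9), (row=7, col=9), (row=8, col=0), (row=8, col=8), (row=9, col=3), (row=9, col=7), (row=10, col=4)
  Distance 14: (row=9, col=0), (row=9, col=6), (row=9, col=8), (row=10, col=3), (row=10, col=5), (row=11, col=4)
  Distance 15: (row=10, col=0)
  Distance 16: (row=10, col=1), (row=11, col=0)
Total reachable: 78 (grid has 88 open cells total)

Answer: Reachable cells: 78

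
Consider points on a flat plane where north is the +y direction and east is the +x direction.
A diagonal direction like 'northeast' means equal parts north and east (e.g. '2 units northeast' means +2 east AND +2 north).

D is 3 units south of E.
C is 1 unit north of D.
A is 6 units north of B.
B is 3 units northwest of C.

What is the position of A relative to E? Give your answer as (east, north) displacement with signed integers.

Answer: A is at (east=-3, north=7) relative to E.

Derivation:
Place E at the origin (east=0, north=0).
  D is 3 units south of E: delta (east=+0, north=-3); D at (east=0, north=-3).
  C is 1 unit north of D: delta (east=+0, north=+1); C at (east=0, north=-2).
  B is 3 units northwest of C: delta (east=-3, north=+3); B at (east=-3, north=1).
  A is 6 units north of B: delta (east=+0, north=+6); A at (east=-3, north=7).
Therefore A relative to E: (east=-3, north=7).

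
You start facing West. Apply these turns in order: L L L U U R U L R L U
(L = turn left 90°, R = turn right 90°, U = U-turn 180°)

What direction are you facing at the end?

Answer: Final heading: North

Derivation:
Start: West
  L (left (90° counter-clockwise)) -> South
  L (left (90° counter-clockwise)) -> East
  L (left (90° counter-clockwise)) -> North
  U (U-turn (180°)) -> South
  U (U-turn (180°)) -> North
  R (right (90° clockwise)) -> East
  U (U-turn (180°)) -> West
  L (left (90° counter-clockwise)) -> South
  R (right (90° clockwise)) -> West
  L (left (90° counter-clockwise)) -> South
  U (U-turn (180°)) -> North
Final: North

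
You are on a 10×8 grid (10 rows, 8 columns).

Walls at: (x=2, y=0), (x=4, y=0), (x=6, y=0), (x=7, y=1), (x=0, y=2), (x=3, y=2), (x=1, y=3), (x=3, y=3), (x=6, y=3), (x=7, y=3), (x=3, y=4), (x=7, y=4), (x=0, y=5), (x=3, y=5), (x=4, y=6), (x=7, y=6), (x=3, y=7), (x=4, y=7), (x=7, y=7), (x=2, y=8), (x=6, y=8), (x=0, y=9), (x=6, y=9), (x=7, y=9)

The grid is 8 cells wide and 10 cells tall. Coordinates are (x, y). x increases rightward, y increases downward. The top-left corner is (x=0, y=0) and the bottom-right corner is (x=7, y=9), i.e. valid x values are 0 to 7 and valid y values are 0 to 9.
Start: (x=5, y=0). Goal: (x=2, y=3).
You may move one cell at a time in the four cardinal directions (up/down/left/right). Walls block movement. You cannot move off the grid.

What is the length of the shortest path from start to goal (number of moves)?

BFS from (x=5, y=0) until reaching (x=2, y=3):
  Distance 0: (x=5, y=0)
  Distance 1: (x=5, y=1)
  Distance 2: (x=4, y=1), (x=6, y=1), (x=5, y=2)
  Distance 3: (x=3, y=1), (x=4, y=2), (x=6, y=2), (x=5, y=3)
  Distance 4: (x=3, y=0), (x=2, y=1), (x=7, y=2), (x=4, y=3), (x=5, y=4)
  Distance 5: (x=1, y=1), (x=2, y=2), (x=4, y=4), (x=6, y=4), (x=5, y=5)
  Distance 6: (x=1, y=0), (x=0, y=1), (x=1, y=2), (x=2, y=3), (x=4, y=5), (x=6, y=5), (x=5, y=6)  <- goal reached here
One shortest path (6 moves): (x=5, y=0) -> (x=5, y=1) -> (x=4, y=1) -> (x=3, y=1) -> (x=2, y=1) -> (x=2, y=2) -> (x=2, y=3)

Answer: Shortest path length: 6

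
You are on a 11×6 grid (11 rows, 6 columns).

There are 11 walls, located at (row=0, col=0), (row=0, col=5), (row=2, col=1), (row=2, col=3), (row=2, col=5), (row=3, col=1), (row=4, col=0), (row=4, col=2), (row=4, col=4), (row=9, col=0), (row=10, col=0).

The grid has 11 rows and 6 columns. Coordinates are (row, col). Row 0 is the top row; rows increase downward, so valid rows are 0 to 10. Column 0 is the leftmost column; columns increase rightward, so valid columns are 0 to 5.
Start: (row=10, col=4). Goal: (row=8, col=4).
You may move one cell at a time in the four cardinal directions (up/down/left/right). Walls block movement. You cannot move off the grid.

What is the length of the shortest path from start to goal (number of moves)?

BFS from (row=10, col=4) until reaching (row=8, col=4):
  Distance 0: (row=10, col=4)
  Distance 1: (row=9, col=4), (row=10, col=3), (row=10, col=5)
  Distance 2: (row=8, col=4), (row=9, col=3), (row=9, col=5), (row=10, col=2)  <- goal reached here
One shortest path (2 moves): (row=10, col=4) -> (row=9, col=4) -> (row=8, col=4)

Answer: Shortest path length: 2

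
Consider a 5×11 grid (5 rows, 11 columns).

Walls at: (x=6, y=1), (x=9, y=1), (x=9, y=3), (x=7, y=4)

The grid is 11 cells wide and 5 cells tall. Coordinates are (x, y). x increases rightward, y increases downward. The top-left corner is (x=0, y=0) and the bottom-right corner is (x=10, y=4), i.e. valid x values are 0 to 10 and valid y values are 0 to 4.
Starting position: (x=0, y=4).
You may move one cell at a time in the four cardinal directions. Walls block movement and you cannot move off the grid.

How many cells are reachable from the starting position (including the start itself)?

BFS flood-fill from (x=0, y=4):
  Distance 0: (x=0, y=4)
  Distance 1: (x=0, y=3), (x=1, y=4)
  Distance 2: (x=0, y=2), (x=1, y=3), (x=2, y=4)
  Distance 3: (x=0, y=1), (x=1, y=2), (x=2, y=3), (x=3, y=4)
  Distance 4: (x=0, y=0), (x=1, y=1), (x=2, y=2), (x=3, y=3), (x=4, y=4)
  Distance 5: (x=1, y=0), (x=2, y=1), (x=3, y=2), (x=4, y=3), (x=5, y=4)
  Distance 6: (x=2, y=0), (x=3, y=1), (x=4, y=2), (x=5, y=3), (x=6, y=4)
  Distance 7: (x=3, y=0), (x=4, y=1), (x=5, y=2), (x=6, y=3)
  Distance 8: (x=4, y=0), (x=5, y=1), (x=6, y=2), (x=7, y=3)
  Distance 9: (x=5, y=0), (x=7, y=2), (x=8, y=3)
  Distance 10: (x=6, y=0), (x=7, y=1), (x=8, y=2), (x=8, y=4)
  Distance 11: (x=7, y=0), (x=8, y=1), (x=9, y=2), (x=9, y=4)
  Distance 12: (x=8, y=0), (x=10, y=2), (x=10, y=4)
  Distance 13: (x=9, y=0), (x=10, y=1), (x=10, y=3)
  Distance 14: (x=10, y=0)
Total reachable: 51 (grid has 51 open cells total)

Answer: Reachable cells: 51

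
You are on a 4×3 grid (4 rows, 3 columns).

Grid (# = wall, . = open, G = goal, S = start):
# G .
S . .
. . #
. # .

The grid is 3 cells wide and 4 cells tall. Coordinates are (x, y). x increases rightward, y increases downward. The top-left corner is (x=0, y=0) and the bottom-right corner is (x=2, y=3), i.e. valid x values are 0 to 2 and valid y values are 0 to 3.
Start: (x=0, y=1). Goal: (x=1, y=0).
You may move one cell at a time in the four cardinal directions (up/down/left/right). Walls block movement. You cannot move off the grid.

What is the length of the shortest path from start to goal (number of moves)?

BFS from (x=0, y=1) until reaching (x=1, y=0):
  Distance 0: (x=0, y=1)
  Distance 1: (x=1, y=1), (x=0, y=2)
  Distance 2: (x=1, y=0), (x=2, y=1), (x=1, y=2), (x=0, y=3)  <- goal reached here
One shortest path (2 moves): (x=0, y=1) -> (x=1, y=1) -> (x=1, y=0)

Answer: Shortest path length: 2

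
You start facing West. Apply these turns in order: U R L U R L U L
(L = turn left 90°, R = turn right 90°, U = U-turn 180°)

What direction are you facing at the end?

Start: West
  U (U-turn (180°)) -> East
  R (right (90° clockwise)) -> South
  L (left (90° counter-clockwise)) -> East
  U (U-turn (180°)) -> West
  R (right (90° clockwise)) -> North
  L (left (90° counter-clockwise)) -> West
  U (U-turn (180°)) -> East
  L (left (90° counter-clockwise)) -> North
Final: North

Answer: Final heading: North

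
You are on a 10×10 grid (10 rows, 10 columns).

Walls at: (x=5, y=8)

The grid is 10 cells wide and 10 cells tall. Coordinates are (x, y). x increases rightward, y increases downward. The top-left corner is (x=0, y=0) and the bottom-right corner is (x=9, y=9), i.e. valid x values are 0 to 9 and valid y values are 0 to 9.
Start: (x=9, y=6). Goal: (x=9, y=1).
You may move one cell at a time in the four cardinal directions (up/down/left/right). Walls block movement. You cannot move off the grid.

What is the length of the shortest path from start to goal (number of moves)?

BFS from (x=9, y=6) until reaching (x=9, y=1):
  Distance 0: (x=9, y=6)
  Distance 1: (x=9, y=5), (x=8, y=6), (x=9, y=7)
  Distance 2: (x=9, y=4), (x=8, y=5), (x=7, y=6), (x=8, y=7), (x=9, y=8)
  Distance 3: (x=9, y=3), (x=8, y=4), (x=7, y=5), (x=6, y=6), (x=7, y=7), (x=8, y=8), (x=9, y=9)
  Distance 4: (x=9, y=2), (x=8, y=3), (x=7, y=4), (x=6, y=5), (x=5, y=6), (x=6, y=7), (x=7, y=8), (x=8, y=9)
  Distance 5: (x=9, y=1), (x=8, y=2), (x=7, y=3), (x=6, y=4), (x=5, y=5), (x=4, y=6), (x=5, y=7), (x=6, y=8), (x=7, y=9)  <- goal reached here
One shortest path (5 moves): (x=9, y=6) -> (x=9, y=5) -> (x=9, y=4) -> (x=9, y=3) -> (x=9, y=2) -> (x=9, y=1)

Answer: Shortest path length: 5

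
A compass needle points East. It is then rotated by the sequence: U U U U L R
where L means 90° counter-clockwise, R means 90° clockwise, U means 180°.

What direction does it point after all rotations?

Start: East
  U (U-turn (180°)) -> West
  U (U-turn (180°)) -> East
  U (U-turn (180°)) -> West
  U (U-turn (180°)) -> East
  L (left (90° counter-clockwise)) -> North
  R (right (90° clockwise)) -> East
Final: East

Answer: Final heading: East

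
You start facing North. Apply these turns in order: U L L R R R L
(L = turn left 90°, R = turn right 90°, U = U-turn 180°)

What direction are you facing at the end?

Answer: Final heading: South

Derivation:
Start: North
  U (U-turn (180°)) -> South
  L (left (90° counter-clockwise)) -> East
  L (left (90° counter-clockwise)) -> North
  R (right (90° clockwise)) -> East
  R (right (90° clockwise)) -> South
  R (right (90° clockwise)) -> West
  L (left (90° counter-clockwise)) -> South
Final: South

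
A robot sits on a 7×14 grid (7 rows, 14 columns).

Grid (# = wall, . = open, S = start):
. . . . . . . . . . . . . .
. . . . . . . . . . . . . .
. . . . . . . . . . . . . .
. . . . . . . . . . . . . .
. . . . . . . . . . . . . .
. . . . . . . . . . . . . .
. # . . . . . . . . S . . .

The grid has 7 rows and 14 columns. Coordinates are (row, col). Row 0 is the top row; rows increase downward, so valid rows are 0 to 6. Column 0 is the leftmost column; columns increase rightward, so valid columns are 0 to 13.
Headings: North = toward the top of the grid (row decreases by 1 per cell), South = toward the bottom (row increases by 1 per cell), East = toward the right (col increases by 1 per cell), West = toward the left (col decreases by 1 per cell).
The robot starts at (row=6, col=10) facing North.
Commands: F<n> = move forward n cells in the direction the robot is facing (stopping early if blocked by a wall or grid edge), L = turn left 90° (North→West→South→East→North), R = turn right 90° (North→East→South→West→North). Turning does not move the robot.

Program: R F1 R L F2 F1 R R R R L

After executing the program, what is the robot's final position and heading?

Start: (row=6, col=10), facing North
  R: turn right, now facing East
  F1: move forward 1, now at (row=6, col=11)
  R: turn right, now facing South
  L: turn left, now facing East
  F2: move forward 2, now at (row=6, col=13)
  F1: move forward 0/1 (blocked), now at (row=6, col=13)
  R: turn right, now facing South
  R: turn right, now facing West
  R: turn right, now facing North
  R: turn right, now facing East
  L: turn left, now facing North
Final: (row=6, col=13), facing North

Answer: Final position: (row=6, col=13), facing North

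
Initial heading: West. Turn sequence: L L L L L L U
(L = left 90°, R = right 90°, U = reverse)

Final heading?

Start: West
  L (left (90° counter-clockwise)) -> South
  L (left (90° counter-clockwise)) -> East
  L (left (90° counter-clockwise)) -> North
  L (left (90° counter-clockwise)) -> West
  L (left (90° counter-clockwise)) -> South
  L (left (90° counter-clockwise)) -> East
  U (U-turn (180°)) -> West
Final: West

Answer: Final heading: West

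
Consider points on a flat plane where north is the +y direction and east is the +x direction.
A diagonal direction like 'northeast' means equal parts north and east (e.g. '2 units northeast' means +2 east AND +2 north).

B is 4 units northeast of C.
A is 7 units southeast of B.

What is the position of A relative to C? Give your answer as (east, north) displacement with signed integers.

Place C at the origin (east=0, north=0).
  B is 4 units northeast of C: delta (east=+4, north=+4); B at (east=4, north=4).
  A is 7 units southeast of B: delta (east=+7, north=-7); A at (east=11, north=-3).
Therefore A relative to C: (east=11, north=-3).

Answer: A is at (east=11, north=-3) relative to C.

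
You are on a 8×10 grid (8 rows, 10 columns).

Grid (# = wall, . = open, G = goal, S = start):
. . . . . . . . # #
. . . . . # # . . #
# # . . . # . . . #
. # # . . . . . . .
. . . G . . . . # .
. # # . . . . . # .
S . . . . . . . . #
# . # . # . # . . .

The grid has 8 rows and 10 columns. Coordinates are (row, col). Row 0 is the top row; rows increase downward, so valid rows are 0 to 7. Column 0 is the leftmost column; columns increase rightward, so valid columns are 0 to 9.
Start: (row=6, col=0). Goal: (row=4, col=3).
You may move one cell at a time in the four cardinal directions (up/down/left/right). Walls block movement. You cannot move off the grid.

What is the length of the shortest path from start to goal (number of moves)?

BFS from (row=6, col=0) until reaching (row=4, col=3):
  Distance 0: (row=6, col=0)
  Distance 1: (row=5, col=0), (row=6, col=1)
  Distance 2: (row=4, col=0), (row=6, col=2), (row=7, col=1)
  Distance 3: (row=3, col=0), (row=4, col=1), (row=6, col=3)
  Distance 4: (row=4, col=2), (row=5, col=3), (row=6, col=4), (row=7, col=3)
  Distance 5: (row=4, col=3), (row=5, col=4), (row=6, col=5)  <- goal reached here
One shortest path (5 moves): (row=6, col=0) -> (row=6, col=1) -> (row=6, col=2) -> (row=6, col=3) -> (row=5, col=3) -> (row=4, col=3)

Answer: Shortest path length: 5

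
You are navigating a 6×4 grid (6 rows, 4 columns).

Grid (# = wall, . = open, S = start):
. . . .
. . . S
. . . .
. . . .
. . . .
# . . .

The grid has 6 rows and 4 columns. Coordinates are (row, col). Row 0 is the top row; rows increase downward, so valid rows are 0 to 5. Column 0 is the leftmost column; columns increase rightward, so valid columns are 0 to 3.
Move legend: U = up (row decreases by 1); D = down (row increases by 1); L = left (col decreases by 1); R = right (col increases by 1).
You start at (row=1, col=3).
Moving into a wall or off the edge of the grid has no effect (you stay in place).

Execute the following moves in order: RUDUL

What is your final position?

Start: (row=1, col=3)
  R (right): blocked, stay at (row=1, col=3)
  U (up): (row=1, col=3) -> (row=0, col=3)
  D (down): (row=0, col=3) -> (row=1, col=3)
  U (up): (row=1, col=3) -> (row=0, col=3)
  L (left): (row=0, col=3) -> (row=0, col=2)
Final: (row=0, col=2)

Answer: Final position: (row=0, col=2)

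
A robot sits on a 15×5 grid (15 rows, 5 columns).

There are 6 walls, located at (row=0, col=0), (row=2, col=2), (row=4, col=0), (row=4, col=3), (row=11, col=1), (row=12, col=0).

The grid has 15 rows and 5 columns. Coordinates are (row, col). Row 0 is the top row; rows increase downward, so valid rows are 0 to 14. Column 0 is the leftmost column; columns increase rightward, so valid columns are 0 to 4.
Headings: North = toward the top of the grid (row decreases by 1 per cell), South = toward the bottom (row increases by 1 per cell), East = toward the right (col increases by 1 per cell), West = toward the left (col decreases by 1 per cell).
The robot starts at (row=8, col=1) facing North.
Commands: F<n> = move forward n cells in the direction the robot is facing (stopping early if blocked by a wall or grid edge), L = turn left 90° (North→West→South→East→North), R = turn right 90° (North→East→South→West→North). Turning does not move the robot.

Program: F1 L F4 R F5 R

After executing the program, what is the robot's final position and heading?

Answer: Final position: (row=5, col=0), facing East

Derivation:
Start: (row=8, col=1), facing North
  F1: move forward 1, now at (row=7, col=1)
  L: turn left, now facing West
  F4: move forward 1/4 (blocked), now at (row=7, col=0)
  R: turn right, now facing North
  F5: move forward 2/5 (blocked), now at (row=5, col=0)
  R: turn right, now facing East
Final: (row=5, col=0), facing East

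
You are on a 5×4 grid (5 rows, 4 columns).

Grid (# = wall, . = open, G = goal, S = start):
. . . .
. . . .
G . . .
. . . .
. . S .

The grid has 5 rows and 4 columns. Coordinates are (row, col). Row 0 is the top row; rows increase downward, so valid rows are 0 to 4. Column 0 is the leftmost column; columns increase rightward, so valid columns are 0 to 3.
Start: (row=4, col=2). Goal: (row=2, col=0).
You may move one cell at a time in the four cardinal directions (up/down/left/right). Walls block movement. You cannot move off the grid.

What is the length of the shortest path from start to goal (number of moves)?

BFS from (row=4, col=2) until reaching (row=2, col=0):
  Distance 0: (row=4, col=2)
  Distance 1: (row=3, col=2), (row=4, col=1), (row=4, col=3)
  Distance 2: (row=2, col=2), (row=3, col=1), (row=3, col=3), (row=4, col=0)
  Distance 3: (row=1, col=2), (row=2, col=1), (row=2, col=3), (row=3, col=0)
  Distance 4: (row=0, col=2), (row=1, col=1), (row=1, col=3), (row=2, col=0)  <- goal reached here
One shortest path (4 moves): (row=4, col=2) -> (row=4, col=1) -> (row=4, col=0) -> (row=3, col=0) -> (row=2, col=0)

Answer: Shortest path length: 4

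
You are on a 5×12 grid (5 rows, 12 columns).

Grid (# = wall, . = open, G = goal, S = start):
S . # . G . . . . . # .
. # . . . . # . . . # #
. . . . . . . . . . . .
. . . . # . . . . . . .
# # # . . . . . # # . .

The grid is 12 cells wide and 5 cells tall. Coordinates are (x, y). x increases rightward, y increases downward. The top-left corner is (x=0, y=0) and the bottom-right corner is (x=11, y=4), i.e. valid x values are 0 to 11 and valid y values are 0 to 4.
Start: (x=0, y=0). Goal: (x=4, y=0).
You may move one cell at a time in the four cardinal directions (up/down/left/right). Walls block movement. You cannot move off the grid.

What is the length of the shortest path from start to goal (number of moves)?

BFS from (x=0, y=0) until reaching (x=4, y=0):
  Distance 0: (x=0, y=0)
  Distance 1: (x=1, y=0), (x=0, y=1)
  Distance 2: (x=0, y=2)
  Distance 3: (x=1, y=2), (x=0, y=3)
  Distance 4: (x=2, y=2), (x=1, y=3)
  Distance 5: (x=2, y=1), (x=3, y=2), (x=2, y=3)
  Distance 6: (x=3, y=1), (x=4, y=2), (x=3, y=3)
  Distance 7: (x=3, y=0), (x=4, y=1), (x=5, y=2), (x=3, y=4)
  Distance 8: (x=4, y=0), (x=5, y=1), (x=6, y=2), (x=5, y=3), (x=4, y=4)  <- goal reached here
One shortest path (8 moves): (x=0, y=0) -> (x=0, y=1) -> (x=0, y=2) -> (x=1, y=2) -> (x=2, y=2) -> (x=3, y=2) -> (x=4, y=2) -> (x=4, y=1) -> (x=4, y=0)

Answer: Shortest path length: 8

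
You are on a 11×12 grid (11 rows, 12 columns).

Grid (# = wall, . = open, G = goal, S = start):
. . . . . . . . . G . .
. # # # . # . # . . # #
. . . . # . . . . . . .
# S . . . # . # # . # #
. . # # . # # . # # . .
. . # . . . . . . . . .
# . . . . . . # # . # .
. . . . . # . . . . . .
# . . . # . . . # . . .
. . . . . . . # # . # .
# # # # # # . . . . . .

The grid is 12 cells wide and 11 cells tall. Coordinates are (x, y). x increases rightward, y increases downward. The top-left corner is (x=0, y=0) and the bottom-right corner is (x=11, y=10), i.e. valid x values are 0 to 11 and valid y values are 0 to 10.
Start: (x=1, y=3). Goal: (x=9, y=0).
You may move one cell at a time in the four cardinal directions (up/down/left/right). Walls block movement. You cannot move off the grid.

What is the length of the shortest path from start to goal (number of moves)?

BFS from (x=1, y=3) until reaching (x=9, y=0):
  Distance 0: (x=1, y=3)
  Distance 1: (x=1, y=2), (x=2, y=3), (x=1, y=4)
  Distance 2: (x=0, y=2), (x=2, y=2), (x=3, y=3), (x=0, y=4), (x=1, y=5)
  Distance 3: (x=0, y=1), (x=3, y=2), (x=4, y=3), (x=0, y=5), (x=1, y=6)
  Distance 4: (x=0, y=0), (x=4, y=4), (x=2, y=6), (x=1, y=7)
  Distance 5: (x=1, y=0), (x=4, y=5), (x=3, y=6), (x=0, y=7), (x=2, y=7), (x=1, y=8)
  Distance 6: (x=2, y=0), (x=3, y=5), (x=5, y=5), (x=4, y=6), (x=3, y=7), (x=2, y=8), (x=1, y=9)
  Distance 7: (x=3, y=0), (x=6, y=5), (x=5, y=6), (x=4, y=7), (x=3, y=8), (x=0, y=9), (x=2, y=9)
  Distance 8: (x=4, y=0), (x=7, y=5), (x=6, y=6), (x=3, y=9)
  Distance 9: (x=5, y=0), (x=4, y=1), (x=7, y=4), (x=8, y=5), (x=6, y=7), (x=4, y=9)
  Distance 10: (x=6, y=0), (x=9, y=5), (x=7, y=7), (x=6, y=8), (x=5, y=9)
  Distance 11: (x=7, y=0), (x=6, y=1), (x=10, y=5), (x=9, y=6), (x=8, y=7), (x=5, y=8), (x=7, y=8), (x=6, y=9)
  Distance 12: (x=8, y=0), (x=6, y=2), (x=10, y=4), (x=11, y=5), (x=9, y=7), (x=6, y=10)
  Distance 13: (x=9, y=0), (x=8, y=1), (x=5, y=2), (x=7, y=2), (x=6, y=3), (x=11, y=4), (x=11, y=6), (x=10, y=7), (x=9, y=8), (x=7, y=10)  <- goal reached here
One shortest path (13 moves): (x=1, y=3) -> (x=1, y=2) -> (x=0, y=2) -> (x=0, y=1) -> (x=0, y=0) -> (x=1, y=0) -> (x=2, y=0) -> (x=3, y=0) -> (x=4, y=0) -> (x=5, y=0) -> (x=6, y=0) -> (x=7, y=0) -> (x=8, y=0) -> (x=9, y=0)

Answer: Shortest path length: 13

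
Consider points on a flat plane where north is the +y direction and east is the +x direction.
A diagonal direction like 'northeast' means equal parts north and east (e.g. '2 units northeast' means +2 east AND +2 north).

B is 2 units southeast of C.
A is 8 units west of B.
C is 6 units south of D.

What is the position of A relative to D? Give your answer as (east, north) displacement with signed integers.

Answer: A is at (east=-6, north=-8) relative to D.

Derivation:
Place D at the origin (east=0, north=0).
  C is 6 units south of D: delta (east=+0, north=-6); C at (east=0, north=-6).
  B is 2 units southeast of C: delta (east=+2, north=-2); B at (east=2, north=-8).
  A is 8 units west of B: delta (east=-8, north=+0); A at (east=-6, north=-8).
Therefore A relative to D: (east=-6, north=-8).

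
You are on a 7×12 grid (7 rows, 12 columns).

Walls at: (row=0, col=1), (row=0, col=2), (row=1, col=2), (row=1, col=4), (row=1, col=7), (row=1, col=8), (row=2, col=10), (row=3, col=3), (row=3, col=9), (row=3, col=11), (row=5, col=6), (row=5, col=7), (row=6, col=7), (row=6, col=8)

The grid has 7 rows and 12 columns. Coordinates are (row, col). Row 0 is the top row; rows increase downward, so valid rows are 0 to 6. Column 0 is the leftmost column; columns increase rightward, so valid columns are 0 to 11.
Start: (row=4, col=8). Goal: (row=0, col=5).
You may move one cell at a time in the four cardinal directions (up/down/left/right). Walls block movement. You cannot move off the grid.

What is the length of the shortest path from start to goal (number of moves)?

Answer: Shortest path length: 7

Derivation:
BFS from (row=4, col=8) until reaching (row=0, col=5):
  Distance 0: (row=4, col=8)
  Distance 1: (row=3, col=8), (row=4, col=7), (row=4, col=9), (row=5, col=8)
  Distance 2: (row=2, col=8), (row=3, col=7), (row=4, col=6), (row=4, col=10), (row=5, col=9)
  Distance 3: (row=2, col=7), (row=2, col=9), (row=3, col=6), (row=3, col=10), (row=4, col=5), (row=4, col=11), (row=5, col=10), (row=6, col=9)
  Distance 4: (row=1, col=9), (row=2, col=6), (row=3, col=5), (row=4, col=4), (row=5, col=5), (row=5, col=11), (row=6, col=10)
  Distance 5: (row=0, col=9), (row=1, col=6), (row=1, col=10), (row=2, col=5), (row=3, col=4), (row=4, col=3), (row=5, col=4), (row=6, col=5), (row=6, col=11)
  Distance 6: (row=0, col=6), (row=0, col=8), (row=0, col=10), (row=1, col=5), (row=1, col=11), (row=2, col=4), (row=4, col=2), (row=5, col=3), (row=6, col=4), (row=6, col=6)
  Distance 7: (row=0, col=5), (row=0, col=7), (row=0, col=11), (row=2, col=3), (row=2, col=11), (row=3, col=2), (row=4, col=1), (row=5, col=2), (row=6, col=3)  <- goal reached here
One shortest path (7 moves): (row=4, col=8) -> (row=4, col=7) -> (row=4, col=6) -> (row=4, col=5) -> (row=3, col=5) -> (row=2, col=5) -> (row=1, col=5) -> (row=0, col=5)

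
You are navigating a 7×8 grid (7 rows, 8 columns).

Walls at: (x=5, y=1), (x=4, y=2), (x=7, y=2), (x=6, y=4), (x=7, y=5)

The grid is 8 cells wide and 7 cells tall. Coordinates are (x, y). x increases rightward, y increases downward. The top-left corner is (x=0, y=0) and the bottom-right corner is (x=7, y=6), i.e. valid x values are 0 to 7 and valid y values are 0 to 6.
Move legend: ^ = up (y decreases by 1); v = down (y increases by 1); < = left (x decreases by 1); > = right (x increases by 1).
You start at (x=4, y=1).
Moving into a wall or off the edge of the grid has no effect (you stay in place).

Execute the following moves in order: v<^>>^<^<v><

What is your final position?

Start: (x=4, y=1)
  v (down): blocked, stay at (x=4, y=1)
  < (left): (x=4, y=1) -> (x=3, y=1)
  ^ (up): (x=3, y=1) -> (x=3, y=0)
  > (right): (x=3, y=0) -> (x=4, y=0)
  > (right): (x=4, y=0) -> (x=5, y=0)
  ^ (up): blocked, stay at (x=5, y=0)
  < (left): (x=5, y=0) -> (x=4, y=0)
  ^ (up): blocked, stay at (x=4, y=0)
  < (left): (x=4, y=0) -> (x=3, y=0)
  v (down): (x=3, y=0) -> (x=3, y=1)
  > (right): (x=3, y=1) -> (x=4, y=1)
  < (left): (x=4, y=1) -> (x=3, y=1)
Final: (x=3, y=1)

Answer: Final position: (x=3, y=1)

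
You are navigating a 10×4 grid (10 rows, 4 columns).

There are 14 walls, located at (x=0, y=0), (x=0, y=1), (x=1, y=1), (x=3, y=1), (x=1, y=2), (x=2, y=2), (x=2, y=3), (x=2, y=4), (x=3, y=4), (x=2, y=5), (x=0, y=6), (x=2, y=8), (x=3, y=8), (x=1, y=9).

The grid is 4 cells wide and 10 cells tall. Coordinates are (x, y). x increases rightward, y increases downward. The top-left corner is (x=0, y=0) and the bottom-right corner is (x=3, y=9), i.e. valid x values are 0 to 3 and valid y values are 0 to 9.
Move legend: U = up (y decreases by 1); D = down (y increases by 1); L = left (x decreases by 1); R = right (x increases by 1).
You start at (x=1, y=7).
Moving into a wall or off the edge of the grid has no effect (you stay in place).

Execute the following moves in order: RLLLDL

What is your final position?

Answer: Final position: (x=0, y=8)

Derivation:
Start: (x=1, y=7)
  R (right): (x=1, y=7) -> (x=2, y=7)
  L (left): (x=2, y=7) -> (x=1, y=7)
  L (left): (x=1, y=7) -> (x=0, y=7)
  L (left): blocked, stay at (x=0, y=7)
  D (down): (x=0, y=7) -> (x=0, y=8)
  L (left): blocked, stay at (x=0, y=8)
Final: (x=0, y=8)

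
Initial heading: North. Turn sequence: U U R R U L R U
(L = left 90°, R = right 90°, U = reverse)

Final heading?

Start: North
  U (U-turn (180°)) -> South
  U (U-turn (180°)) -> North
  R (right (90° clockwise)) -> East
  R (right (90° clockwise)) -> South
  U (U-turn (180°)) -> North
  L (left (90° counter-clockwise)) -> West
  R (right (90° clockwise)) -> North
  U (U-turn (180°)) -> South
Final: South

Answer: Final heading: South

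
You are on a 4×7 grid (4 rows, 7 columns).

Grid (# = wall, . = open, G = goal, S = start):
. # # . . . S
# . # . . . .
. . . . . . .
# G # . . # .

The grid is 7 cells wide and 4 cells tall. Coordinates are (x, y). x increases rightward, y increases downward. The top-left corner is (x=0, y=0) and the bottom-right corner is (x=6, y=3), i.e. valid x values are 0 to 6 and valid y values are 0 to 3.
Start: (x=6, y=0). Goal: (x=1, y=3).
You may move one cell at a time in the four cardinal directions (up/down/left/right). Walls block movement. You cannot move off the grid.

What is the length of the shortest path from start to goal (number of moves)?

Answer: Shortest path length: 8

Derivation:
BFS from (x=6, y=0) until reaching (x=1, y=3):
  Distance 0: (x=6, y=0)
  Distance 1: (x=5, y=0), (x=6, y=1)
  Distance 2: (x=4, y=0), (x=5, y=1), (x=6, y=2)
  Distance 3: (x=3, y=0), (x=4, y=1), (x=5, y=2), (x=6, y=3)
  Distance 4: (x=3, y=1), (x=4, y=2)
  Distance 5: (x=3, y=2), (x=4, y=3)
  Distance 6: (x=2, y=2), (x=3, y=3)
  Distance 7: (x=1, y=2)
  Distance 8: (x=1, y=1), (x=0, y=2), (x=1, y=3)  <- goal reached here
One shortest path (8 moves): (x=6, y=0) -> (x=5, y=0) -> (x=4, y=0) -> (x=3, y=0) -> (x=3, y=1) -> (x=3, y=2) -> (x=2, y=2) -> (x=1, y=2) -> (x=1, y=3)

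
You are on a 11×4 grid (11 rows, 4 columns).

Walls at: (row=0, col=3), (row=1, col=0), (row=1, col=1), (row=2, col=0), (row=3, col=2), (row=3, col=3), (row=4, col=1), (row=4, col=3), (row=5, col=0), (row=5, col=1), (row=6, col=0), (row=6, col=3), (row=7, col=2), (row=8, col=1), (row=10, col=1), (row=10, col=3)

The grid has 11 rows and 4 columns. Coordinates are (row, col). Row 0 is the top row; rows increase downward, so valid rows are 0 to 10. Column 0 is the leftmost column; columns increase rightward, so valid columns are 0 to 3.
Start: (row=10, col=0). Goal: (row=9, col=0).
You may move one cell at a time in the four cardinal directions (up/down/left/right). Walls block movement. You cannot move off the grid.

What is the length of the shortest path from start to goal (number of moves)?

BFS from (row=10, col=0) until reaching (row=9, col=0):
  Distance 0: (row=10, col=0)
  Distance 1: (row=9, col=0)  <- goal reached here
One shortest path (1 moves): (row=10, col=0) -> (row=9, col=0)

Answer: Shortest path length: 1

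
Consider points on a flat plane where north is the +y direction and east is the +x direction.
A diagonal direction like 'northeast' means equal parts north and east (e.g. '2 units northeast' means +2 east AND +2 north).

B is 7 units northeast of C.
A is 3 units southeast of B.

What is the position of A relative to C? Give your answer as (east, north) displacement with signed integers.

Place C at the origin (east=0, north=0).
  B is 7 units northeast of C: delta (east=+7, north=+7); B at (east=7, north=7).
  A is 3 units southeast of B: delta (east=+3, north=-3); A at (east=10, north=4).
Therefore A relative to C: (east=10, north=4).

Answer: A is at (east=10, north=4) relative to C.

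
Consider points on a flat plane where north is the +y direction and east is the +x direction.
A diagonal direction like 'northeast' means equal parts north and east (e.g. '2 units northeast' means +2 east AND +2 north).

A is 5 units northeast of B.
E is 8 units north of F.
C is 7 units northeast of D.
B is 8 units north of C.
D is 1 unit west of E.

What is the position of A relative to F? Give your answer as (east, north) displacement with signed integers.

Place F at the origin (east=0, north=0).
  E is 8 units north of F: delta (east=+0, north=+8); E at (east=0, north=8).
  D is 1 unit west of E: delta (east=-1, north=+0); D at (east=-1, north=8).
  C is 7 units northeast of D: delta (east=+7, north=+7); C at (east=6, north=15).
  B is 8 units north of C: delta (east=+0, north=+8); B at (east=6, north=23).
  A is 5 units northeast of B: delta (east=+5, north=+5); A at (east=11, north=28).
Therefore A relative to F: (east=11, north=28).

Answer: A is at (east=11, north=28) relative to F.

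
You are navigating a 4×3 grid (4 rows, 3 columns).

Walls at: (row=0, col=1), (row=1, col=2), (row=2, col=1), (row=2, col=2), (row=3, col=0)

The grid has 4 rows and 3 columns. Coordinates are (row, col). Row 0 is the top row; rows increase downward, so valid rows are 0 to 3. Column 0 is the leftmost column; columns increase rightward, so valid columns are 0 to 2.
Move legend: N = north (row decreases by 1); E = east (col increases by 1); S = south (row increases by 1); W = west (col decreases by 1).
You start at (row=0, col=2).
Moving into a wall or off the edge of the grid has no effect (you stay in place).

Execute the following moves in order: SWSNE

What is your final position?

Start: (row=0, col=2)
  S (south): blocked, stay at (row=0, col=2)
  W (west): blocked, stay at (row=0, col=2)
  S (south): blocked, stay at (row=0, col=2)
  N (north): blocked, stay at (row=0, col=2)
  E (east): blocked, stay at (row=0, col=2)
Final: (row=0, col=2)

Answer: Final position: (row=0, col=2)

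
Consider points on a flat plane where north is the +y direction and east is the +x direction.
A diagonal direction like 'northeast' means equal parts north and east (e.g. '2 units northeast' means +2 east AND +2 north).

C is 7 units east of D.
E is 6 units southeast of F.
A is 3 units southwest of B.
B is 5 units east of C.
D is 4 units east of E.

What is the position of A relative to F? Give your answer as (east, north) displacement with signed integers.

Answer: A is at (east=19, north=-9) relative to F.

Derivation:
Place F at the origin (east=0, north=0).
  E is 6 units southeast of F: delta (east=+6, north=-6); E at (east=6, north=-6).
  D is 4 units east of E: delta (east=+4, north=+0); D at (east=10, north=-6).
  C is 7 units east of D: delta (east=+7, north=+0); C at (east=17, north=-6).
  B is 5 units east of C: delta (east=+5, north=+0); B at (east=22, north=-6).
  A is 3 units southwest of B: delta (east=-3, north=-3); A at (east=19, north=-9).
Therefore A relative to F: (east=19, north=-9).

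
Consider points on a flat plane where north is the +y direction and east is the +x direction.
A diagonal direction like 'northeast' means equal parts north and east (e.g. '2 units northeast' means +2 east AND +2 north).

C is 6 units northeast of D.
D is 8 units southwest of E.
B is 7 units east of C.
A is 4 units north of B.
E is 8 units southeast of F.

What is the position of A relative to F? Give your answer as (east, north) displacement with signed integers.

Answer: A is at (east=13, north=-6) relative to F.

Derivation:
Place F at the origin (east=0, north=0).
  E is 8 units southeast of F: delta (east=+8, north=-8); E at (east=8, north=-8).
  D is 8 units southwest of E: delta (east=-8, north=-8); D at (east=0, north=-16).
  C is 6 units northeast of D: delta (east=+6, north=+6); C at (east=6, north=-10).
  B is 7 units east of C: delta (east=+7, north=+0); B at (east=13, north=-10).
  A is 4 units north of B: delta (east=+0, north=+4); A at (east=13, north=-6).
Therefore A relative to F: (east=13, north=-6).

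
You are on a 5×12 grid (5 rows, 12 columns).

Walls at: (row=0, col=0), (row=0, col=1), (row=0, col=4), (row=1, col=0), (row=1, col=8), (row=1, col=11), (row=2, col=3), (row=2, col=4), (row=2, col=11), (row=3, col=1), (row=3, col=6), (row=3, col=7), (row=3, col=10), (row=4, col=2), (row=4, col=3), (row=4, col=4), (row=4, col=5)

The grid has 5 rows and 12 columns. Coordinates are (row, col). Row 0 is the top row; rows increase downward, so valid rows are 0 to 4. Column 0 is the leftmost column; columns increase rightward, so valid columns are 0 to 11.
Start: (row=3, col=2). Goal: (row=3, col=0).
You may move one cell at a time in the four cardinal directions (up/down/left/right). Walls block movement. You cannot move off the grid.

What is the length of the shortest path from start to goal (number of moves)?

BFS from (row=3, col=2) until reaching (row=3, col=0):
  Distance 0: (row=3, col=2)
  Distance 1: (row=2, col=2), (row=3, col=3)
  Distance 2: (row=1, col=2), (row=2, col=1), (row=3, col=4)
  Distance 3: (row=0, col=2), (row=1, col=1), (row=1, col=3), (row=2, col=0), (row=3, col=5)
  Distance 4: (row=0, col=3), (row=1, col=4), (row=2, col=5), (row=3, col=0)  <- goal reached here
One shortest path (4 moves): (row=3, col=2) -> (row=2, col=2) -> (row=2, col=1) -> (row=2, col=0) -> (row=3, col=0)

Answer: Shortest path length: 4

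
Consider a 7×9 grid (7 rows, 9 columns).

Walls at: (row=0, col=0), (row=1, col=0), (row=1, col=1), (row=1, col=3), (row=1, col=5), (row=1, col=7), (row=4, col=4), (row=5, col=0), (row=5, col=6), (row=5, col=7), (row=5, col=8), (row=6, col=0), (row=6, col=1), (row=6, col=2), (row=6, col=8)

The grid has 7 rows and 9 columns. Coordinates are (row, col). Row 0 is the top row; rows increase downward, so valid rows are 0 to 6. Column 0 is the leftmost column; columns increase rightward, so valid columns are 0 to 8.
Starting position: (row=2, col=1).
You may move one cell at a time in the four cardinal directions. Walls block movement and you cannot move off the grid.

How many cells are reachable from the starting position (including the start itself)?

Answer: Reachable cells: 48

Derivation:
BFS flood-fill from (row=2, col=1):
  Distance 0: (row=2, col=1)
  Distance 1: (row=2, col=0), (row=2, col=2), (row=3, col=1)
  Distance 2: (row=1, col=2), (row=2, col=3), (row=3, col=0), (row=3, col=2), (row=4, col=1)
  Distance 3: (row=0, col=2), (row=2, col=4), (row=3, col=3), (row=4, col=0), (row=4, col=2), (row=5, col=1)
  Distance 4: (row=0, col=1), (row=0, col=3), (row=1, col=4), (row=2, col=5), (row=3, col=4), (row=4, col=3), (row=5, col=2)
  Distance 5: (row=0, col=4), (row=2, col=6), (row=3, col=5), (row=5, col=3)
  Distance 6: (row=0, col=5), (row=1, col=6), (row=2, col=7), (row=3, col=6), (row=4, col=5), (row=5, col=4), (row=6, col=3)
  Distance 7: (row=0, col=6), (row=2, col=8), (row=3, col=7), (row=4, col=6), (row=5, col=5), (row=6, col=4)
  Distance 8: (row=0, col=7), (row=1, col=8), (row=3, col=8), (row=4, col=7), (row=6, col=5)
  Distance 9: (row=0, col=8), (row=4, col=8), (row=6, col=6)
  Distance 10: (row=6, col=7)
Total reachable: 48 (grid has 48 open cells total)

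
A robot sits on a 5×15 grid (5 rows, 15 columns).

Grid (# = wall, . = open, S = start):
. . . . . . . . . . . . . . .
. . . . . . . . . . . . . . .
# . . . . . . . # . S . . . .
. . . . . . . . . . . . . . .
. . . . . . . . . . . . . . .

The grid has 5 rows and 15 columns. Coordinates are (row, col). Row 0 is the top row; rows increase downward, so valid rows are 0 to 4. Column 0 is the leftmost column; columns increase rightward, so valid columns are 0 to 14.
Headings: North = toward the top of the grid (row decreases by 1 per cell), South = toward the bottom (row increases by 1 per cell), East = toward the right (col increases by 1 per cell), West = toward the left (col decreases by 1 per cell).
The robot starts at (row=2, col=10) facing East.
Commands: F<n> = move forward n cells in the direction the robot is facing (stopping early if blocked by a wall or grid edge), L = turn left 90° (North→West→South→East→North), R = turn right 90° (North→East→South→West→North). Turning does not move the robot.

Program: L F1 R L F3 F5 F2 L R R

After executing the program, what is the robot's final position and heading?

Start: (row=2, col=10), facing East
  L: turn left, now facing North
  F1: move forward 1, now at (row=1, col=10)
  R: turn right, now facing East
  L: turn left, now facing North
  F3: move forward 1/3 (blocked), now at (row=0, col=10)
  F5: move forward 0/5 (blocked), now at (row=0, col=10)
  F2: move forward 0/2 (blocked), now at (row=0, col=10)
  L: turn left, now facing West
  R: turn right, now facing North
  R: turn right, now facing East
Final: (row=0, col=10), facing East

Answer: Final position: (row=0, col=10), facing East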